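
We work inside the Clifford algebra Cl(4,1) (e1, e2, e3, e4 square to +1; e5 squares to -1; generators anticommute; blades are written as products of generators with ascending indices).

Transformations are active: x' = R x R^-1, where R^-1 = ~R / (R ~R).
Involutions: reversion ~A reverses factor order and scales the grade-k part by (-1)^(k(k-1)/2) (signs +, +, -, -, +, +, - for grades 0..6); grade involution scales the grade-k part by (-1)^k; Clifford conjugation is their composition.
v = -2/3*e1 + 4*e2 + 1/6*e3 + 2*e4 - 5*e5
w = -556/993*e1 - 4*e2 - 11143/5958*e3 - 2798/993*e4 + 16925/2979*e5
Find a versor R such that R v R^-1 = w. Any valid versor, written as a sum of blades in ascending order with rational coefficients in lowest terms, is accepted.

A norm check does it: q(v) = q(w) = -163/36, hence R = v + w = -406/331*e1 - 5075/2979*e3 - 812/993*e4 + 2030/2979*e5 realises the map — parallel part kept, (v - w)/2 negated, v carried to w.
Answer: -406/331*e1 - 5075/2979*e3 - 812/993*e4 + 2030/2979*e5


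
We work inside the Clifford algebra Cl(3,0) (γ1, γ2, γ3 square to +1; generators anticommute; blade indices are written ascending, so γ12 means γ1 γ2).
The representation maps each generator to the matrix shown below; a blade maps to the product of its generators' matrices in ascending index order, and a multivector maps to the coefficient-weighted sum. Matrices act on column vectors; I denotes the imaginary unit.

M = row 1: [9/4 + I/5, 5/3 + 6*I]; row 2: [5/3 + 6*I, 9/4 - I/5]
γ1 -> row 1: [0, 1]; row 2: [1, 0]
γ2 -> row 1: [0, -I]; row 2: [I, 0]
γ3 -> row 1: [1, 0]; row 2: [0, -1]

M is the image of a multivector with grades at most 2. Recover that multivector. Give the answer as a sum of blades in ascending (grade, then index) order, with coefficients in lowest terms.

Method: 1, rho(γ1), rho(γ2), rho(γ3) form a trace-orthogonal basis of the 2x2 complex matrices (tr(X Y) = 2 if X = Y, else 0), so M = m0*1 + m1*rho(γ1) + m2*rho(γ2) + m3*rho(γ3) with m0 = tr(M)/2 = 9/4, m1 = tr(M rho(γ1))/2 = 5/3 + 6*I, m2 = tr(M rho(γ2))/2 = 0, m3 = tr(M rho(γ3))/2 = I/5.
Multiplying table entries, the bivector images are rho(γ12) = I*rho(γ3), rho(γ13) = -I*rho(γ2), rho(γ23) = I*rho(γ1); with real blade coefficients the real parts of m0..m3 are the coefficients of 1, γ1, γ2, γ3 and the imaginary parts give the bivectors (γ23: Im m1, γ13: -Im m2, γ12: Im m3).
Answer: 9/4 + 5/3*γ1 + 1/5*γ12 + 6*γ23


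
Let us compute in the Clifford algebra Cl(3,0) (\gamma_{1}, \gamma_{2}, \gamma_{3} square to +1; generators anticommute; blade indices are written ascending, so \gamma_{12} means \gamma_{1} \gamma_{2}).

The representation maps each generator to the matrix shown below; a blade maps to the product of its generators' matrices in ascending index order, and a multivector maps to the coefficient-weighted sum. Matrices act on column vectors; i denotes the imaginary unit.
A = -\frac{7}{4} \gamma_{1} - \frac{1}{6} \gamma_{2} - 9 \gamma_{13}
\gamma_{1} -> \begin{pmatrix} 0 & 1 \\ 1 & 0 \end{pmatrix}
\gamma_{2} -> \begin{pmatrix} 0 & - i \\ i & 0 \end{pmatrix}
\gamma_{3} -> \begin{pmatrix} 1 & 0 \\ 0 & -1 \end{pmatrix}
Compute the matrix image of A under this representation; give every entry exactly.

Bivector images (products of the table entries): rho(\gamma_{13}) = rho(\gamma_{1})rho(\gamma_{3}) = \begin{pmatrix} 0 & -1 \\ 1 & 0 \end{pmatrix}.
M = (-\frac{7}{4})*rho(\gamma_{1}) + (-\frac{1}{6})*rho(\gamma_{2}) + (-9)*rho(\gamma_{13}), summed entrywise:
Answer: \begin{pmatrix} 0 & \frac{29}{4} + \frac{i}{6} \\ - \frac{43}{4} - \frac{i}{6} & 0 \end{pmatrix}


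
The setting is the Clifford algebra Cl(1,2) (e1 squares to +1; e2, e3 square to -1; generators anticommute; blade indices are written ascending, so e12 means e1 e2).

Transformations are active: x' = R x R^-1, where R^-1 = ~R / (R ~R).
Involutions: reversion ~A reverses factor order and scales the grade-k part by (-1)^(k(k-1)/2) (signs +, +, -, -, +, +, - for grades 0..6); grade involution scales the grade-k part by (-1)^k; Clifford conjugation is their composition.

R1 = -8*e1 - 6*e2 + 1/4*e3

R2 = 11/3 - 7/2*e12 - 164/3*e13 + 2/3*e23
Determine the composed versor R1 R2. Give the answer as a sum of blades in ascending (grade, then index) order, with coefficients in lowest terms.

Distribute over the terms of R1 (each basis-blade product reordered to ascending indices, repeated generators contracted through their squares):
(-8*e1) R2 = -88/3*e1 + 28*e2 + 1312/3*e3 - 16/3*e123
(-6*e2) R2 = 21*e1 - 22*e2 + 4*e3 - 328*e123
(1/4*e3) R2 = -41/3*e1 + 1/6*e2 + 11/12*e3 - 7/8*e123
Summing the partial products and collecting blades:
Answer: -22*e1 + 37/6*e2 + 1769/4*e3 - 8021/24*e123


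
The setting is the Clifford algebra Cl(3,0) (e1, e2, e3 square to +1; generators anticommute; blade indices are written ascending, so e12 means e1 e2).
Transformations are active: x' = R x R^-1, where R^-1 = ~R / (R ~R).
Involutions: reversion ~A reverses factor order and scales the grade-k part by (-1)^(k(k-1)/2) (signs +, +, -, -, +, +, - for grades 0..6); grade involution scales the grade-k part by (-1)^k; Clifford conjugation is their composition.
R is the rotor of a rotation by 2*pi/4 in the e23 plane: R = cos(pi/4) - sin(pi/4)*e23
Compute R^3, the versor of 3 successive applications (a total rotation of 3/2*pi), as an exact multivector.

Because a rotor carries half the rotation angle, composing 3 copies of this e23-plane rotor multiplies the phase: 3*(pi/4) = 3*pi/4, hence R^3 = cos(3*pi/4) - sin(3*pi/4)*e23.
cos(3*pi/4) = -sqrt(2)/2 and sin(3*pi/4) = sqrt(2)/2, so R^3 = -sqrt(2)/2 - sqrt(2)/2*e23. The net rotation is 3/2*pi; the rotor keeps the half-angle phase exactly.
Answer: -sqrt(2)/2 - sqrt(2)/2*e23


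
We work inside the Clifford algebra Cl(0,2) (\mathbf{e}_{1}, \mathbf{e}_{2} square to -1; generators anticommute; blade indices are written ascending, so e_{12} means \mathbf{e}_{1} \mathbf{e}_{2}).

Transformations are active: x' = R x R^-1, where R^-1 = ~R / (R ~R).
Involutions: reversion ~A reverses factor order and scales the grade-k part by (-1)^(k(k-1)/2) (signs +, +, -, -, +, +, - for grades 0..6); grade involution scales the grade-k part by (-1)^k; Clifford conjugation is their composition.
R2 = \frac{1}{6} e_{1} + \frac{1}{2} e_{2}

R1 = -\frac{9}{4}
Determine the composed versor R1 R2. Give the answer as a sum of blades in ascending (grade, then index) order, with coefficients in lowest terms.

Distribute over the terms of R1 (each basis-blade product reordered to ascending indices, repeated generators contracted through their squares):
(-\frac{9}{4}) R2 = -\frac{3}{8} e_{1} - \frac{9}{8} e_{2}
Answer: -\frac{3}{8} e_{1} - \frac{9}{8} e_{2}


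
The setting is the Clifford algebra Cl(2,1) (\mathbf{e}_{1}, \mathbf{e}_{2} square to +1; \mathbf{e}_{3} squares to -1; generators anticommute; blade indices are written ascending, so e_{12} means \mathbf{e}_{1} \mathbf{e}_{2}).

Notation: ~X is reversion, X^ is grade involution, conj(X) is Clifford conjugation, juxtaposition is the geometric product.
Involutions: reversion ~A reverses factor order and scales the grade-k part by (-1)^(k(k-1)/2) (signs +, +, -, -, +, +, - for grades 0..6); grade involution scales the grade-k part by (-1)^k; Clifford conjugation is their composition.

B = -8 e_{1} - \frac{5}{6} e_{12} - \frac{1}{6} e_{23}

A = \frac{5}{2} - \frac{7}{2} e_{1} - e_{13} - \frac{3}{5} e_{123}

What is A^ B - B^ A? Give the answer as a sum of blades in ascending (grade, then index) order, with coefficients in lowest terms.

first term: -28 - \frac{201}{10} e_{1} - \frac{35}{12} e_{2} - \frac{15}{2} e_{3} - \frac{23}{12} e_{12} - \frac{263}{60} e_{23} - \frac{7}{12} e_{123}
second term: -28 + \frac{201}{10} e_{1} - \frac{35}{12} e_{2} - \frac{17}{2} e_{3} - \frac{9}{4} e_{12} - \frac{121}{20} e_{23} + \frac{7}{12} e_{123}
Answer: -\frac{201}{5} e_{1} + e_{3} + \frac{1}{3} e_{12} + \frac{5}{3} e_{23} - \frac{7}{6} e_{123}


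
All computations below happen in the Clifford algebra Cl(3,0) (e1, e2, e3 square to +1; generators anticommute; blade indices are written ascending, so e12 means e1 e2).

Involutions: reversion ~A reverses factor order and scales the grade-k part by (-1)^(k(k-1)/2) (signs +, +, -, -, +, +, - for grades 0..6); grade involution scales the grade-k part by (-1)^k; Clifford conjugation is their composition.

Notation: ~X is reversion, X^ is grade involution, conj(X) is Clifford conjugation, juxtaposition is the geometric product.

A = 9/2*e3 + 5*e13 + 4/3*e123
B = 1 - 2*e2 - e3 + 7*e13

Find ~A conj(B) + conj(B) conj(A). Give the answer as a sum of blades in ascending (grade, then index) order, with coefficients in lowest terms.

first term: -61/2 + 53/2*e1 + 28/3*e2 + 9/2*e3 - 4/3*e12 - 7/3*e13 - 9*e23 + 26/3*e123
second term: -79/2 + 73/2*e1 - 28/3*e2 - 9/2*e3 + 4/3*e12 - 23/3*e13 - 9*e23 + 34/3*e123
Answer: -70 + 63*e1 - 10*e13 - 18*e23 + 20*e123


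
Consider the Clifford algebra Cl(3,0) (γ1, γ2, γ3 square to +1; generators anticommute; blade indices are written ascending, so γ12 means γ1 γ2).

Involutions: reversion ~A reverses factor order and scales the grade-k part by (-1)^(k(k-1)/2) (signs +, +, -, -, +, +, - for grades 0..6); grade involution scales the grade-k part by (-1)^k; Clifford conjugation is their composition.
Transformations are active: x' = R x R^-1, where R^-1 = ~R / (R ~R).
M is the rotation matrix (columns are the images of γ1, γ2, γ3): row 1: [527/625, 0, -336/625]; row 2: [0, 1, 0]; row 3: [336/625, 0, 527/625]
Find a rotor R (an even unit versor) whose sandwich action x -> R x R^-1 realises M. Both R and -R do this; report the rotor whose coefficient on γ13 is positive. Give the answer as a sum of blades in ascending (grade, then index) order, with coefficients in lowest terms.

Method: write R = a + b12*γ12 + b13*γ13 + b23*γ23 with a^2 + b12^2 + b13^2 + b23^2 = 1 (so R^-1 = ~R). Expanding the columns R e_j ~R gives tr M = 4a^2 - 1 and, from the antisymmetric part, M21 - M12 = -4a*b12, M13 - M31 = 4a*b13, M32 - M23 = -4a*b23.
Here tr M = 1679/625, so a^2 = (1 + tr M)/4 = 576/625 and a = ±24/25. Taking a = 24/25: M21 - M12 = 0, M13 - M31 = -672/625, M32 - M23 = 0, giving b12 = 0, b13 = -7/25, b23 = 0, i.e. R = 24/25 - 7/25*γ13.
Its γ13 coefficient is negative, so report the other preimage -R.
Answer: -24/25 + 7/25*γ13. Why the constraint matters: R and -R act identically through the sandwich — M has trace 1679/625 either way — so only the sign condition on γ13 picks one of the two preimages.


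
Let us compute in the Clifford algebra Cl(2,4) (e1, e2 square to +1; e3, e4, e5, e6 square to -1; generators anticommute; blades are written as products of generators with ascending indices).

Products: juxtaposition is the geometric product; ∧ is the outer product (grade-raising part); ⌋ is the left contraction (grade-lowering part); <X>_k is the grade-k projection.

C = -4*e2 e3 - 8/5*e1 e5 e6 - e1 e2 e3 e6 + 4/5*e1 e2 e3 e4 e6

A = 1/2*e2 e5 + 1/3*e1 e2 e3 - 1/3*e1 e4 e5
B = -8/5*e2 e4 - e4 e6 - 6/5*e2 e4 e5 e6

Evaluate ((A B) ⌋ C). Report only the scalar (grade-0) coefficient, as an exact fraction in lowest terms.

step 1: -4/5*e4 e5 + 3/5*e4 e6 + 8/15*e1 e2 e5 - 2/5*e1 e2 e6 + 8/15*e1 e3 e4 + 1/3*e1 e5 e6 + 1/2*e2 e4 e5 e6 - 1/3*e1 e2 e3 e4 e6 + 2/5*e1 e3 e4 e5 e6
step 2: 4/5 - 2/5*e3 - 32/75*e2 e6 - 8/25*e3 e4 - 12/25*e1 e2 e3
Answer: 4/5


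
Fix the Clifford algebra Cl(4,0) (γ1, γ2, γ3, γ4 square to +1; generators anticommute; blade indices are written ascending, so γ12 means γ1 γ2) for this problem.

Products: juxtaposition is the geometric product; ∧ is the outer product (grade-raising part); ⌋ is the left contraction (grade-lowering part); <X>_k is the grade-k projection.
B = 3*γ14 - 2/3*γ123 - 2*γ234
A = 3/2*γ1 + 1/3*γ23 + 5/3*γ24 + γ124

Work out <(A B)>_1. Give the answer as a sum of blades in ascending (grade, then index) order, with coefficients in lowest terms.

step 1: 2/9*γ1 + 3*γ2 - 10/3*γ3 + 31/6*γ4 + 5*γ12 - 2*γ13 - γ23 - 2/3*γ34 - 10/9*γ134 - 2*γ1234
step 2: 2/9*γ1 + 3*γ2 - 10/3*γ3 + 31/6*γ4
Answer: 2/9*γ1 + 3*γ2 - 10/3*γ3 + 31/6*γ4


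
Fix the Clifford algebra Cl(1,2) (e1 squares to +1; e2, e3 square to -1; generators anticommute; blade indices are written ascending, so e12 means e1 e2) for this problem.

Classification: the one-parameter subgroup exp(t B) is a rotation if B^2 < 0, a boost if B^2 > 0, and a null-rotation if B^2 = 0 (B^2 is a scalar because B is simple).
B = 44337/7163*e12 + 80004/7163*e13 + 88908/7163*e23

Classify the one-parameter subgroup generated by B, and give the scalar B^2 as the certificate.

B^2 term by term: the squares give (44337/7163)^2*(e12)^2 + (80004/7163)^2*(e13)^2 + (88908/7163)^2*(e23)^2 = 1965769569/51308569*(+1) + 6400640016/51308569*(+1) + 7904632464/51308569*(-1) = 9 (each basis 2-blade squares to minus the product of its generators' squares); cross terms between blades sharing an index anticommute and cancel. So B^2 = 9.
Answer: boost, certificate B^2 = 9. One invariant decides it: the square 9 survives every conjugation, and its sign is exactly the classification.


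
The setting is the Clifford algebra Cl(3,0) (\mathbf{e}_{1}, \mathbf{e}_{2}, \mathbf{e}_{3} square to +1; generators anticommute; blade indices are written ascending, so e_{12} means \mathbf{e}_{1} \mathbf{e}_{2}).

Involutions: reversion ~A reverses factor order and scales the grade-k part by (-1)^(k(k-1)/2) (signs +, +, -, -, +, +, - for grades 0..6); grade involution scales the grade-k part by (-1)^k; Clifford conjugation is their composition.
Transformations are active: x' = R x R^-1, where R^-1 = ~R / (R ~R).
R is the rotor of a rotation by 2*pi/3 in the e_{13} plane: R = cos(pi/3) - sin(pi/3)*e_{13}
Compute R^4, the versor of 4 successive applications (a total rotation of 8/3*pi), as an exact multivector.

The rotor phase is half the rotation angle and phases add under composition, so 4 steps in the e_{13} plane accumulate phase 4*(pi/3) = \frac{4 \pi}{3}: R^4 = cos(\frac{4 \pi}{3}) - sin(\frac{4 \pi}{3})*e_{13}.
cos(\frac{4 \pi}{3}) = - \frac{1}{2} and sin(\frac{4 \pi}{3}) = - \frac{\sqrt{3}}{2}, so R^4 = -\frac{1}{2} + \frac{\sqrt{3}}{2} e_{13}. The net rotation is 2/3*pi (after discarding 1 full turn, each of which contributes a factor -1 to the rotor); the rotor keeps the half-angle phase exactly.
Answer: -\frac{1}{2} + \frac{\sqrt{3}}{2} e_{13}


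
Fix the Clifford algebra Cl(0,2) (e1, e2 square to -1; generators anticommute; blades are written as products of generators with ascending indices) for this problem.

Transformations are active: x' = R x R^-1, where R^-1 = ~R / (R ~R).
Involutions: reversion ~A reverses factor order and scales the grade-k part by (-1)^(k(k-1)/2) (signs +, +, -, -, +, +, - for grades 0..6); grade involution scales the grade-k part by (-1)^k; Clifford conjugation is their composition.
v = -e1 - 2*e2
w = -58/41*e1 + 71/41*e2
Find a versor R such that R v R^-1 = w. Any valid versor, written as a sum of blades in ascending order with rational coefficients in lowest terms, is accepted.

The midline construction: v and w both square to -5, so reflecting in their sum -99/41*e1 - 11/41*e2 exchanges them.
Answer: -99/41*e1 - 11/41*e2


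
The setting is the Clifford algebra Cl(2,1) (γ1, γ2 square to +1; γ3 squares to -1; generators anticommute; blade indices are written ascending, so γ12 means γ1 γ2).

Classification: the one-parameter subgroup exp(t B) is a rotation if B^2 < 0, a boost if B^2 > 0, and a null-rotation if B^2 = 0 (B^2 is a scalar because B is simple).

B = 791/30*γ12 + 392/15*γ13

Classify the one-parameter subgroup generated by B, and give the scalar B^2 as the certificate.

B^2 term by term: the squares give (791/30)^2*(γ12)^2 + (392/15)^2*(γ13)^2 = 625681/900*(-1) + 153664/225*(+1) = -49/4 (each basis 2-blade squares to minus the product of its generators' squares); cross terms between blades sharing an index anticommute and cancel. So B^2 = -49/4.
Answer: rotation, certificate B^2 = -49/4. Key observation: B^2 = -49/4 is a conjugation invariant, so its sign decides the class regardless of the surface form of B.


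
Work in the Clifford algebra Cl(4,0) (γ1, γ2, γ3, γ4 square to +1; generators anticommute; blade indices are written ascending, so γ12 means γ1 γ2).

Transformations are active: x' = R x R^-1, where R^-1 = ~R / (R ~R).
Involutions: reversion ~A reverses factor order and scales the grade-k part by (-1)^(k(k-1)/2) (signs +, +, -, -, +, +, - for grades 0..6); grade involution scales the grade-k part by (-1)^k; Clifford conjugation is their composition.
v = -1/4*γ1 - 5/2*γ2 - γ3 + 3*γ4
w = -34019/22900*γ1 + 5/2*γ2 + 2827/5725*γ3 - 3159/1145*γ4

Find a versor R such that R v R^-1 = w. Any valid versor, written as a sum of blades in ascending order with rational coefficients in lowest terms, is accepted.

Here q(v) = q(w) = 261/16; the classical choice R = v + w = -9936/5725*γ1 - 2898/5725*γ3 + 276/1145*γ4 then realises v -> w under the sandwich.
Answer: -9936/5725*γ1 - 2898/5725*γ3 + 276/1145*γ4


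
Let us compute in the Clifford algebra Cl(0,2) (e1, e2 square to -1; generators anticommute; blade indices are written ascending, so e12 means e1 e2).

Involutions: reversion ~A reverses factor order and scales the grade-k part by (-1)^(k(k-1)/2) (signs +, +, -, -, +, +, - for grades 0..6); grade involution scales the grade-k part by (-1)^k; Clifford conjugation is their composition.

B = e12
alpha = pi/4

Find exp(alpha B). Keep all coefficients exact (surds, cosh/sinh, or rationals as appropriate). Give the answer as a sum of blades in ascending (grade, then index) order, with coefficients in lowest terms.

B^2 = (1)^2*(e12)^2 = 1*(-1) = -1 (a basis 2-blade squares to minus the product of its generators' squares).
B^2 = -1 — a negative square means the series sums to a rotation: l = 1, alpha*l = pi/4, so exp(alpha B) = cos(pi/4) + (sin(pi/4)/1)*B = sqrt(2)/2 + (sqrt(2)/2)*B.
Answer: sqrt(2)/2 + sqrt(2)/2*e12


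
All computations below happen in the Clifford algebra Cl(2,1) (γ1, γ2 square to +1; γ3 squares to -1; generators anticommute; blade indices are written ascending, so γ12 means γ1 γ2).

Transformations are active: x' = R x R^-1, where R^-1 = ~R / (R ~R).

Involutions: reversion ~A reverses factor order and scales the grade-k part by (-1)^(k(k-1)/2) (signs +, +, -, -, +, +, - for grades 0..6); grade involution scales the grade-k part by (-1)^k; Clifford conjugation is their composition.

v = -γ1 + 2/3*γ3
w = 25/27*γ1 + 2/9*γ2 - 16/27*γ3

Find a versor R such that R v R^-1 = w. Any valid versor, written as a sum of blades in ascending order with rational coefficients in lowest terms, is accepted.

Construction: equal norms (both 5/9) license R = v + w = -2/27*γ1 + 2/9*γ2 + 2/27*γ3 — nothing changes along that direction, while (v - w)/2 changes sign, so v maps onto w.
Answer: -2/27*γ1 + 2/9*γ2 + 2/27*γ3


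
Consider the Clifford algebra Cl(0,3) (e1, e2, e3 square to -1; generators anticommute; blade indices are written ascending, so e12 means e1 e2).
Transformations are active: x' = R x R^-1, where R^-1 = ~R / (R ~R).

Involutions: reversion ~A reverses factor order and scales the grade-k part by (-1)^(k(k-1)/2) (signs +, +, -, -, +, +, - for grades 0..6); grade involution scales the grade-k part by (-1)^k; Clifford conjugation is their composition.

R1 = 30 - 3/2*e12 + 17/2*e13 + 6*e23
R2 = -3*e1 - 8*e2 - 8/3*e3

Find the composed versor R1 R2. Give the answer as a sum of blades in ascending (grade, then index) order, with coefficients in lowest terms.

Distribute over the terms of R2 (each basis-blade product reordered to ascending indices, repeated generators contracted through their squares):
R1 (-3*e1) = -90*e1 + 9/2*e2 - 51/2*e3 - 18*e123
R1 (-8*e2) = -12*e1 - 240*e2 - 48*e3 + 68*e123
R1 (-8/3*e3) = 68/3*e1 + 16*e2 - 80*e3 + 4*e123
Summing the partial products and collecting blades:
Answer: -238/3*e1 - 439/2*e2 - 307/2*e3 + 54*e123


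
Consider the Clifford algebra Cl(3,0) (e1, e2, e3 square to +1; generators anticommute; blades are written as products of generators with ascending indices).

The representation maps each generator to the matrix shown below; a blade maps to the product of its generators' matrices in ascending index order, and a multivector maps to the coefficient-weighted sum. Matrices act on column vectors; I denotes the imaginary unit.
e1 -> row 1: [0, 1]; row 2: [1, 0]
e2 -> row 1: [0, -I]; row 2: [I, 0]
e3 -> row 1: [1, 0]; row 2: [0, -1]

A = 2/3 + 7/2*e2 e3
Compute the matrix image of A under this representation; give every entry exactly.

Bivector images (products of the table entries): rho(e2 e3) = rho(e2)rho(e3) = row 1: [0, I]; row 2: [I, 0].
M = (2/3)*1 + (7/2)*rho(e2 e3), summed entrywise (1 is the identity matrix):
Answer: row 1: [2/3, 7*I/2]; row 2: [7*I/2, 2/3]


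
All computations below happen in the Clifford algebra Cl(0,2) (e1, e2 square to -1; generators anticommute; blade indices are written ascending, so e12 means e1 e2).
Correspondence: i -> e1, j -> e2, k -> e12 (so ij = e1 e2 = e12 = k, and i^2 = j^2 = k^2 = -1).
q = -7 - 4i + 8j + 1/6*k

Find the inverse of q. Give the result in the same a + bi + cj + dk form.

In blades: q = -7 - 4*e1 + 8*e2 + 1/6*e12.
With qbar = -7 + 4*e1 - 8*e2 - 1/6*e12 (scalar fixed, mapped units negated), q qbar = 4645/36 (the sum of squared coefficients), so q^-1 = qbar / (4645/36) = -252/4645 + 144/4645*e1 - 288/4645*e2 - 6/4645*e12; translating back:
Answer: -252/4645 + 144/4645*i - 288/4645*j - 6/4645*k


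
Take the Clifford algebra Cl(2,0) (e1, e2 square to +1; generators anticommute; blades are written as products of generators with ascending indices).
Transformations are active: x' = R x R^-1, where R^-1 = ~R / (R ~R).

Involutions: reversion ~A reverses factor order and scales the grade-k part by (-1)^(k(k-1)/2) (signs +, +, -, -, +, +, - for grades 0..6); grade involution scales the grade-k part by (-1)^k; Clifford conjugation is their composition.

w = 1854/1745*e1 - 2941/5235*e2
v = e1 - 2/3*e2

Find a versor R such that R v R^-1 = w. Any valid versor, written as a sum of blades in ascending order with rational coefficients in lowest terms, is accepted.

R = v + w = 3599/1745*e1 - 6431/5235*e2 works: the equal norms (13/9) guarantee its sandwich swaps v into w.
Answer: 3599/1745*e1 - 6431/5235*e2


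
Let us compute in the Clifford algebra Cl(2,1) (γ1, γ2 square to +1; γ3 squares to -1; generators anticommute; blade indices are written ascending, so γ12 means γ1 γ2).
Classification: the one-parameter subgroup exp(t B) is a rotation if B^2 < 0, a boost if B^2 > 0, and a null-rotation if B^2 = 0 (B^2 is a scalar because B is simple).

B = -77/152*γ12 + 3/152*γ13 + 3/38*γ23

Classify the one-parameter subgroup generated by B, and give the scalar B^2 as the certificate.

B^2 term by term: the squares give (-77/152)^2*(γ12)^2 + (3/152)^2*(γ13)^2 + (3/38)^2*(γ23)^2 = 5929/23104*(-1) + 9/23104*(+1) + 9/1444*(+1) = -1/4 (each basis 2-blade squares to minus the product of its generators' squares); cross terms between blades sharing an index anticommute and cancel. So B^2 = -1/4.
Answer: rotation, certificate B^2 = -1/4. Why this suffices: the scalar -1/4 survives any versor conjugation, so its sign alone determines the class however B is presented.


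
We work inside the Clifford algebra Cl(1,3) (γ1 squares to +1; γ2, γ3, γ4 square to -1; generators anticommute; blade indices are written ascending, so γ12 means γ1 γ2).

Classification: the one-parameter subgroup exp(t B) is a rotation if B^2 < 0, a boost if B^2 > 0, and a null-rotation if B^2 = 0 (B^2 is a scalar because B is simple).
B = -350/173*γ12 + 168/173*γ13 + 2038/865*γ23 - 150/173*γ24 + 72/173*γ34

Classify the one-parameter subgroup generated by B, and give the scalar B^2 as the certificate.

B^2 term by term: the squares give (-350/173)^2*(γ12)^2 + (168/173)^2*(γ13)^2 + (2038/865)^2*(γ23)^2 + (-150/173)^2*(γ24)^2 + (72/173)^2*(γ34)^2 = 122500/29929*(+1) + 28224/29929*(+1) + 4153444/748225*(-1) + 22500/29929*(-1) + 5184/29929*(-1) = -36/25 (each basis 2-blade squares to minus the product of its generators' squares); cross terms between blades sharing an index anticommute and cancel; the commuting (index-disjoint) pairs give grade-4 terms 2*c*c'*(blade product), which cancel blade by blade — γ1234: -50400/29929 + 50400/29929 = 0 — confirming B is simple. So B^2 = -36/25.
Answer: rotation, certificate B^2 = -36/25. Certificate logic: -36/25 is a conjugation-invariant scalar, so its sign fixes rotation versus boost versus null-rotation outright.


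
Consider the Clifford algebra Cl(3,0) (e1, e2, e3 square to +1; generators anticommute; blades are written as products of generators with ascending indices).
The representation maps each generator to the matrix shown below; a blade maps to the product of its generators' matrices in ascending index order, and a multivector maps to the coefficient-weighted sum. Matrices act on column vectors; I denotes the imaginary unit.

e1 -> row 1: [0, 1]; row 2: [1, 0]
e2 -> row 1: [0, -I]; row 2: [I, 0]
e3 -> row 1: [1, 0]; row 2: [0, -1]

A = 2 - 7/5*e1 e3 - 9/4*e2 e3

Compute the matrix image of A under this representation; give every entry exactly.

Bivector images (products of the table entries): rho(e1 e3) = rho(e1)rho(e3) = row 1: [0, -1]; row 2: [1, 0]; rho(e2 e3) = rho(e2)rho(e3) = row 1: [0, I]; row 2: [I, 0].
M = (2)*1 + (-7/5)*rho(e1 e3) + (-9/4)*rho(e2 e3), summed entrywise (1 is the identity matrix):
Answer: row 1: [2, 7/5 - 9*I/4]; row 2: [-7/5 - 9*I/4, 2]


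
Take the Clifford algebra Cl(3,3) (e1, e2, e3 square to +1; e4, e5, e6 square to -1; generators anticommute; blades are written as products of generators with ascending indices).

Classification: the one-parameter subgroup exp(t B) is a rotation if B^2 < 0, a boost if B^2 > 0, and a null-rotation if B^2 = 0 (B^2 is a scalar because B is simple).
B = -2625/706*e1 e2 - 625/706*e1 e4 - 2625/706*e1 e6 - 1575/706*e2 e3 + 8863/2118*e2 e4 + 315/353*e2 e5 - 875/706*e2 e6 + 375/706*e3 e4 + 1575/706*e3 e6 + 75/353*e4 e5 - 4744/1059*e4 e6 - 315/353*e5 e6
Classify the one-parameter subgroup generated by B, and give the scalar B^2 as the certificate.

B^2 term by term: the squares give (-2625/706)^2*(e1 e2)^2 + (-625/706)^2*(e1 e4)^2 + (-2625/706)^2*(e1 e6)^2 + (-1575/706)^2*(e2 e3)^2 + (8863/2118)^2*(e2 e4)^2 + (315/353)^2*(e2 e5)^2 + (-875/706)^2*(e2 e6)^2 + (375/706)^2*(e3 e4)^2 + (1575/706)^2*(e3 e6)^2 + (75/353)^2*(e4 e5)^2 + (-4744/1059)^2*(e4 e6)^2 + (-315/353)^2*(e5 e6)^2 = 6890625/498436*(-1) + 390625/498436*(+1) + 6890625/498436*(+1) + 2480625/498436*(-1) + 78552769/4485924*(+1) + 99225/124609*(+1) + 765625/498436*(+1) + 140625/498436*(+1) + 2480625/498436*(+1) + 5625/124609*(-1) + 22505536/1121481*(-1) + 99225/124609*(-1) = 0 (each basis 2-blade squares to minus the product of its generators' squares); cross terms between blades sharing an index anticommute and cancel; the commuting (index-disjoint) pairs give grade-4 terms 2*c*c'*(blade product), which cancel blade by blade — e1 e2 e3 e4: -984375/249218 + 984375/249218 = 0; e1 e2 e3 e6: -4134375/249218 + 4134375/249218 = 0; e1 e2 e4 e5: -196875/124609 + 196875/124609 = 0; e1 e2 e4 e6: 4151000/124609 - 546875/249218 - 7755125/249218 = 0; e1 e2 e5 e6: 826875/124609 - 826875/124609 = 0; e1 e3 e4 e6: 984375/249218 - 984375/249218 = 0; e1 e4 e5 e6: 196875/124609 - 196875/124609 = 0; e2 e3 e4 e5: -118125/124609 + 118125/124609 = 0; e2 e3 e4 e6: 2490600/124609 - 4653075/249218 - 328125/249218 = 0; e2 e3 e5 e6: 496125/124609 - 496125/124609 = 0; e2 e4 e5 e6: -930615/124609 + 996240/124609 - 65625/124609 = 0; e3 e4 e5 e6: -118125/124609 + 118125/124609 = 0 — confirming B is simple. So B^2 = 0.
Answer: null-rotation, certificate B^2 = 0. Why this suffices: the scalar 0 survives any versor conjugation, so its sign alone determines the class however B is presented.


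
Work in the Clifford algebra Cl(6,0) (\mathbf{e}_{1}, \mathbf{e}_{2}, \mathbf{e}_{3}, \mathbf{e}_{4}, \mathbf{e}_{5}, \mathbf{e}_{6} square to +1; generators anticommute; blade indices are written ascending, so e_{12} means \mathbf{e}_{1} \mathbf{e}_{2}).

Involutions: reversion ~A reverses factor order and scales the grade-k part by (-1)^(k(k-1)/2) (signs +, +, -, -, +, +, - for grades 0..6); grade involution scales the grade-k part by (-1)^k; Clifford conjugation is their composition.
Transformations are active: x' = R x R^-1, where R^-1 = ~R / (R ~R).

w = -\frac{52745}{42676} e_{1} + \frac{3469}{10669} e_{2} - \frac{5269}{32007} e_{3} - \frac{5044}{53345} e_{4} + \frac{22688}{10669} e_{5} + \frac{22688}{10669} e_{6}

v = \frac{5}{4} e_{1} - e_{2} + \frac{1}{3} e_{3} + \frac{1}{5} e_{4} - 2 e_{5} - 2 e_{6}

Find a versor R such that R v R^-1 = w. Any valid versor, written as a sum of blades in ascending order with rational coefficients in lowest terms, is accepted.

Key observation: q(v) = q(w) = \frac{38569}{3600} (sandwiches preserve the norm), so R = v + w = \frac{150}{10669} e_{1} - \frac{7200}{10669} e_{2} + \frac{1800}{10669} e_{3} + \frac{1125}{10669} e_{4} + \frac{1350}{10669} e_{5} + \frac{1350}{10669} e_{6} works whenever it is invertible — the component of v along it is kept and (v - w)/2 reverses, sending v to w.
Answer: \frac{150}{10669} e_{1} - \frac{7200}{10669} e_{2} + \frac{1800}{10669} e_{3} + \frac{1125}{10669} e_{4} + \frac{1350}{10669} e_{5} + \frac{1350}{10669} e_{6}


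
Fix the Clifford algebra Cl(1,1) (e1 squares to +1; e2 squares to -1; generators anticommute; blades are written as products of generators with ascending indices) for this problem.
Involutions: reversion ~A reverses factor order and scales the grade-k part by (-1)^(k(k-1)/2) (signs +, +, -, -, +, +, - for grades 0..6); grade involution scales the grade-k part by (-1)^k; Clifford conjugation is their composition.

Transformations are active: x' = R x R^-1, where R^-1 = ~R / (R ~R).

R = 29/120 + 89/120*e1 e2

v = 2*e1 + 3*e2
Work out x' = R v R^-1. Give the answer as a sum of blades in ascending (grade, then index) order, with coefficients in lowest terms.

~R = 29/120 - 89/120*e1 e2, and R ~R = -59/120, so R^-1 = ~R / (-59/120).
R v = -209/120*e1 - 91/120*e2
Answer: -1019/3540*e1 - 7981/3540*e2


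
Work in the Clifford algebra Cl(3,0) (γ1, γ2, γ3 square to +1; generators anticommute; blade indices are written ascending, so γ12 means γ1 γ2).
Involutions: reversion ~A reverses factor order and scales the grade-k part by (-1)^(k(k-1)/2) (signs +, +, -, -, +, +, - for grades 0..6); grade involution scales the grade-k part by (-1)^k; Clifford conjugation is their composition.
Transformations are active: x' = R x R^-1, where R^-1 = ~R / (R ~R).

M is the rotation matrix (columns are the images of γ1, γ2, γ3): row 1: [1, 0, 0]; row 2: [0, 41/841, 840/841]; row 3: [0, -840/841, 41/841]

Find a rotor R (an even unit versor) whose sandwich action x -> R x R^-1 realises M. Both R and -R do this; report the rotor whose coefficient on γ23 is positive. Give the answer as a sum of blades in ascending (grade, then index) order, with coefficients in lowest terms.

Method: write R = a + b12*γ12 + b13*γ13 + b23*γ23 with a^2 + b12^2 + b13^2 + b23^2 = 1 (so R^-1 = ~R). Expanding the columns R e_j ~R gives tr M = 4a^2 - 1 and, from the antisymmetric part, M21 - M12 = -4a*b12, M13 - M31 = 4a*b13, M32 - M23 = -4a*b23.
Here tr M = 923/841, so a^2 = (1 + tr M)/4 = 441/841 and a = ±21/29. Taking a = 21/29: M21 - M12 = 0, M13 - M31 = 0, M32 - M23 = -1680/841, giving b12 = 0, b13 = 0, b23 = 20/29, i.e. R = 21/29 + 20/29*γ23.
Its γ23 coefficient is already positive.
Answer: 21/29 + 20/29*γ23. Uniqueness: Spin(3) -> SO(3) maps R and -R to the same rotation of trace 923/841; fixing the sign of the γ23 coefficient removes the ambiguity.


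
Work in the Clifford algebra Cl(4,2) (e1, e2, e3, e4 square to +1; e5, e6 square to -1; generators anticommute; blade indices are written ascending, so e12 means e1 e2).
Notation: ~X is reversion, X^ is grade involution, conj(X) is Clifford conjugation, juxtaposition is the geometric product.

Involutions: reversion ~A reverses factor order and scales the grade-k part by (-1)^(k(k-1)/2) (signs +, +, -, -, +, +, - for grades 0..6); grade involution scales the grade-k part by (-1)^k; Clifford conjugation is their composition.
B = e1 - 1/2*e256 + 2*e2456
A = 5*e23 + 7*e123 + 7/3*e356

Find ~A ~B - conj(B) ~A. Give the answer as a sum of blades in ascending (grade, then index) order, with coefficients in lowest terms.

first term: -49/6*e23 - 5*e123 - 14/3*e234 + 5/2*e356 + 35/6*e1356 + 10*e3456 + 14*e13456
second term: 35/6*e23 + 5*e123 - 14/3*e234 + 5/2*e356 - 7/6*e1356 - 10*e3456 - 14*e13456
Answer: -14*e23 - 10*e123 + 7*e1356 + 20*e3456 + 28*e13456


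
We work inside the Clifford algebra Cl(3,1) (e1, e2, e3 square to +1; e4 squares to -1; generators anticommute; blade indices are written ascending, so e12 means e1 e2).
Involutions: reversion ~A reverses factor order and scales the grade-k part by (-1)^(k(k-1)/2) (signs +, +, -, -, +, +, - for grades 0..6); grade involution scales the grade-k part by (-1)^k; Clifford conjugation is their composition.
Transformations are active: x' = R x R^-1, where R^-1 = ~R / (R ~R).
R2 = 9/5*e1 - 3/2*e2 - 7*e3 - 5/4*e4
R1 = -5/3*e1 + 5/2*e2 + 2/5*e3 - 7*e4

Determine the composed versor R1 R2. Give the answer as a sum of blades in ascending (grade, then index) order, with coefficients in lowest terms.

Distribute over the terms of R1 (each basis-blade product reordered to ascending indices, repeated generators contracted through their squares):
(-5/3*e1) R2 = -3 + 5/2*e12 + 35/3*e13 + 25/12*e14
(5/2*e2) R2 = -15/4 - 9/2*e12 - 35/2*e23 - 25/8*e24
(2/5*e3) R2 = -14/5 - 18/25*e13 + 3/5*e23 - 1/2*e34
(-7*e4) R2 = -35/4 + 63/5*e14 - 21/2*e24 - 49*e34
Summing the partial products and collecting blades:
Answer: -183/10 - 2*e12 + 821/75*e13 + 881/60*e14 - 169/10*e23 - 109/8*e24 - 99/2*e34


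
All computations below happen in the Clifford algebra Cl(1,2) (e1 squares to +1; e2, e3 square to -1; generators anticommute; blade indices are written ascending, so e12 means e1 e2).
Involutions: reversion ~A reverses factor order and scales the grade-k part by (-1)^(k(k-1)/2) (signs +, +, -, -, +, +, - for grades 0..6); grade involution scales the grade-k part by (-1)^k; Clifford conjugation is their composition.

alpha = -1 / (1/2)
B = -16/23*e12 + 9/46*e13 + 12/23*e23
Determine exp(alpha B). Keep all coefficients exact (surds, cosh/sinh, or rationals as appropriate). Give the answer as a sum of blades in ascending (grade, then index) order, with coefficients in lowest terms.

B^2 term by term: the squares give (-16/23)^2*(e12)^2 + (9/46)^2*(e13)^2 + (12/23)^2*(e23)^2 = 256/529*(+1) + 81/2116*(+1) + 144/529*(-1) = 1/4 (each basis 2-blade squares to minus the product of its generators' squares); cross terms between blades sharing an index anticommute and cancel. So B^2 = 1/4.
B^2 = 1/4 — B^2 > 0, so the exponential closes hyperbolically: l = 1/2, alpha*l = -1, so exp(alpha B) = cosh(-1) + (sinh(-1)/(1/2))*B = cosh(1) + (-2*sinh(1))*B.
Answer: cosh(1) + 32*sinh(1)/23*e12 - 9*sinh(1)/23*e13 - 24*sinh(1)/23*e23


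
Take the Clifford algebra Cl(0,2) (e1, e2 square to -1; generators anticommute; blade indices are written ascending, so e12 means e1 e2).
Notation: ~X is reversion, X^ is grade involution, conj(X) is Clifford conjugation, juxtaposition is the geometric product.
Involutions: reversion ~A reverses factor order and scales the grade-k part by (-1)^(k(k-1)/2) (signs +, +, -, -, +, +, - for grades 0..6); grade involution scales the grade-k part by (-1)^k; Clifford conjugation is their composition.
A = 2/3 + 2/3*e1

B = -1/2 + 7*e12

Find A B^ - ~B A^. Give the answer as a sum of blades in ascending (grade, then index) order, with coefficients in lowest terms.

first term: -1/3 - 1/3*e1 - 14/3*e2 + 14/3*e12
second term: -1/3 + 1/3*e1 + 14/3*e2 - 14/3*e12
Answer: -2/3*e1 - 28/3*e2 + 28/3*e12


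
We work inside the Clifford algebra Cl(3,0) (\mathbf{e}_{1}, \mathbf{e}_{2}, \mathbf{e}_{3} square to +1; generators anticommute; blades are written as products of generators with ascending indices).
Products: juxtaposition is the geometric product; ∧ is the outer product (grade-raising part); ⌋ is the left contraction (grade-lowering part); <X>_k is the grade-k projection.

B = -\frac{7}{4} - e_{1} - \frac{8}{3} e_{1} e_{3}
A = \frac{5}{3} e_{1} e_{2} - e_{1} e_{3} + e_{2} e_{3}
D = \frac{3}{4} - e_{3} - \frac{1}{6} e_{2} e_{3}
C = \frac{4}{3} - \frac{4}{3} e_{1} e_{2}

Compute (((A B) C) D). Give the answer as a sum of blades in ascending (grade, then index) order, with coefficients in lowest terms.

step 1: -\frac{8}{3} + \frac{5}{3} e_{2} - e_{3} - \frac{67}{12} e_{1} e_{2} + \frac{7}{4} e_{1} e_{3} + \frac{97}{36} e_{2} e_{3} - e_{1} e_{2} e_{3}
step 2: -11 + \frac{20}{9} e_{1} + \frac{20}{9} e_{2} - \frac{8}{3} e_{3} - \frac{35}{9} e_{1} e_{2} + \frac{160}{27} e_{1} e_{3} + \frac{34}{27} e_{2} e_{3}
step 3: -\frac{1741}{324} - \frac{115}{27} e_{1} - \frac{1}{27} e_{2} + \frac{233}{27} e_{3} - \frac{625}{324} e_{1} e_{2} + \frac{155}{54} e_{1} e_{3} + \frac{5}{9} e_{2} e_{3} + \frac{95}{27} e_{1} e_{2} e_{3}
Answer: -\frac{1741}{324} - \frac{115}{27} e_{1} - \frac{1}{27} e_{2} + \frac{233}{27} e_{3} - \frac{625}{324} e_{1} e_{2} + \frac{155}{54} e_{1} e_{3} + \frac{5}{9} e_{2} e_{3} + \frac{95}{27} e_{1} e_{2} e_{3}


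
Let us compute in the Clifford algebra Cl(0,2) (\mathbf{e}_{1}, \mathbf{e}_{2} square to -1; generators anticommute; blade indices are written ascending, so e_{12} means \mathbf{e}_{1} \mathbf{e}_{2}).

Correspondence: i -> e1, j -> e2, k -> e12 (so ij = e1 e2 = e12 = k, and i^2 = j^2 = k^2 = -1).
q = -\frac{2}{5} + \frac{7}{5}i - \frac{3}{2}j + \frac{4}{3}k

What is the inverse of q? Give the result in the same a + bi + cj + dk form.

In blades: q = -\frac{2}{5} + \frac{7}{5} e_{1} - \frac{3}{2} e_{2} + \frac{4}{3} e_{12}.
With qbar = -\frac{2}{5} - \frac{7}{5} e_{1} + \frac{3}{2} e_{2} - \frac{4}{3} e_{12} (scalar fixed, mapped units negated), q qbar = \frac{5533}{900} (the sum of squared coefficients), so q^-1 = qbar / (\frac{5533}{900}) = -\frac{360}{5533} - \frac{1260}{5533} e_{1} + \frac{1350}{5533} e_{2} - \frac{1200}{5533} e_{12}; translating back:
Answer: -\frac{360}{5533} - \frac{1260}{5533}i + \frac{1350}{5533}j - \frac{1200}{5533}k


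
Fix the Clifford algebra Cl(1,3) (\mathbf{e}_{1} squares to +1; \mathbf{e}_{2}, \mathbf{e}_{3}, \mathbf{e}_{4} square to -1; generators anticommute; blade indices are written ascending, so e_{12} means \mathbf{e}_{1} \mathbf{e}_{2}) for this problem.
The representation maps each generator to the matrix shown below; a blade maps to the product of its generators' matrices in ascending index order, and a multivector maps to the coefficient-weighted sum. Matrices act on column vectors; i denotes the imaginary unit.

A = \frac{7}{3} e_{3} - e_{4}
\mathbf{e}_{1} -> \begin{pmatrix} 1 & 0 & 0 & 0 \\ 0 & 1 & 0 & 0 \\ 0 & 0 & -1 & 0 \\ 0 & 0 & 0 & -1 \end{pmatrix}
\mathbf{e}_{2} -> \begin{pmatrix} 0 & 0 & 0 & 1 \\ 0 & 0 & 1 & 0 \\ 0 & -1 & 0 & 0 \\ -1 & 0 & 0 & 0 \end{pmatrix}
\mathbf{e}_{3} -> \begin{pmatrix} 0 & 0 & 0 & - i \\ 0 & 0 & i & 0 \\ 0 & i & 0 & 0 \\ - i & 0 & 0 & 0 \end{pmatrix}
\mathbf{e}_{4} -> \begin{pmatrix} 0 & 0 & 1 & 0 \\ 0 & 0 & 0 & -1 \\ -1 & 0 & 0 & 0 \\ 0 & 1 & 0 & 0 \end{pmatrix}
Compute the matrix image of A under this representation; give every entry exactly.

M = (\frac{7}{3})*rho(e_{3}) + (-1)*rho(e_{4}), summed entrywise:
Answer: \begin{pmatrix} 0 & 0 & -1 & - \frac{7 i}{3} \\ 0 & 0 & \frac{7 i}{3} & 1 \\ 1 & \frac{7 i}{3} & 0 & 0 \\ - \frac{7 i}{3} & -1 & 0 & 0 \end{pmatrix}


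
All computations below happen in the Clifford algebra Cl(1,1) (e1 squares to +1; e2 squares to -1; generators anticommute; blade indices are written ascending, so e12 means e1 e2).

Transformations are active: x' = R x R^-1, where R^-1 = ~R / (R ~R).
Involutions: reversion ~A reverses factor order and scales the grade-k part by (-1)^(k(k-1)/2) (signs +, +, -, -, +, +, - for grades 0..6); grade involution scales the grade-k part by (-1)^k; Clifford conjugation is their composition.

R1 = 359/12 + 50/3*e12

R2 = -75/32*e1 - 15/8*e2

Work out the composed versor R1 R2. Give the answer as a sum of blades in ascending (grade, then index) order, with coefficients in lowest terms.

Distribute over the terms of R1 (each basis-blade product reordered to ascending indices, repeated generators contracted through their squares):
(359/12) R2 = -8975/128*e1 - 1795/32*e2
(50/3*e12) R2 = 125/4*e1 + 625/16*e2
Summing the partial products and collecting blades:
Answer: -4975/128*e1 - 545/32*e2
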